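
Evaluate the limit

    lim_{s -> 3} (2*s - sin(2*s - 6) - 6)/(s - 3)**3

Direct substitution gives 0/0.
Apply L'Hôpital: lim (2 - 2*cos(2*s - 6))/(3*(s - 3)^2), still 0/0.
Apply L'Hôpital: lim (4*sin(2*s - 6))/(6*s - 18), still 0/0.
After 3 applications of L'Hôpital's rule the quotient is (8*cos(2*s - 6))/(6); substituting s = 3 gives 4/3.

4/3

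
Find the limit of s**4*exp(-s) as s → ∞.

Write as s^4/e^{1s}, an ∞/∞ form.
Exponential growth dominates any polynomial, so repeated L'Hôpital (or the standard result) gives 0.

0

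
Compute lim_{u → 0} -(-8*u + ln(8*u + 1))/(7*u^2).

32/7

Direct substitution gives 0/0.
Apply L'Hôpital: lim (-8 + 8/(8*u + 1))/(-14*u), still 0/0.
After 2 applications of L'Hôpital's rule the quotient is (-64/(8*u + 1)^2)/(-14); substituting u = 0 gives 32/7.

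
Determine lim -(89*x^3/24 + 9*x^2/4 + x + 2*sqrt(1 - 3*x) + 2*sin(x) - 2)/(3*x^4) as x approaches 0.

135/64

Substitution gives 0/0 (the numerator vanishes to order 4).
Expand each term to order x^4: the coefficient of x^4 in 2·sin(x) is 0 and in 2·√(1 - 3x) is -405/64.
Lower-order terms cancel with the polynomial part, so the numerator is (-405/64)·x^4 + o(x^4), and the limit is (-405/64)/(-3) = 135/64.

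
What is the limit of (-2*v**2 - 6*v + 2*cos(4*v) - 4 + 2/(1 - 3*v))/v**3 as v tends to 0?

Substitution gives 0/0; apply L'Hôpital's rule 3 times.
After differentiating numerator and denominator 3 times the quotient is (128*sin(4*v) + 324/(3*v - 1)^4)/(6); at v = 0 this is 54.

54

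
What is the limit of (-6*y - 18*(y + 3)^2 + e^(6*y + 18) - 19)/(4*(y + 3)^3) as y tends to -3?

Direct substitution gives 0/0.
Apply L'Hôpital: lim (-36*y + 6*e^(6*y + 18) - 114)/(12*(y + 3)^2), still 0/0.
Apply L'Hôpital: lim (36*e^(6*y + 18) - 36)/(24*y + 72), still 0/0.
After 3 applications of L'Hôpital's rule the quotient is (216*e^(6*y + 18))/(24); substituting y = -3 gives 9.

9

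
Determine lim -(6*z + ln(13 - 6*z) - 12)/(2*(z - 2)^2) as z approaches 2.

9

Direct substitution gives 0/0.
Apply L'Hôpital: lim (6 - 6/(13 - 6*z))/(8 - 4*z), still 0/0.
After 2 applications of L'Hôpital's rule the quotient is (-36/(13 - 6*z)^2)/(-4); substituting z = 2 gives 9.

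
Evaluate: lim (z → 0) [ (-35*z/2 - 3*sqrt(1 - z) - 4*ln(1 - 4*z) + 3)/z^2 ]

Substitution gives 0/0; apply L'Hôpital's rule 2 times.
After differentiating numerator and denominator 2 times the quotient is (64/(4*z - 1)^2 + 3/(4*(1 - z)^(3/2)))/(2); at z = 0 this is 259/8.

259/8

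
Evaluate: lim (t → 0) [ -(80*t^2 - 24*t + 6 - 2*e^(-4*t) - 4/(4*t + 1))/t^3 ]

Substitution gives 0/0 (the numerator vanishes to order 3).
Expand each term to order t^3: the coefficient of t^3 in -4·1/(1 + 4t) is 256 and in -2·e^(-4t) is 64/3.
Lower-order terms cancel with the polynomial part, so the numerator is (832/3)·t^3 + o(t^3), and the limit is (832/3)/(-1) = -832/3.

-832/3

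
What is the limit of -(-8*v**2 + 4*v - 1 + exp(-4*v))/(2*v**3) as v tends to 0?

16/3

Direct substitution gives 0/0.
Apply L'Hôpital: lim (-16*v + 4 - 4*e^(-4*v))/(-6*v^2), still 0/0.
Apply L'Hôpital: lim (-16 + 16*e^(-4*v))/(-12*v), still 0/0.
After 3 applications of L'Hôpital's rule the quotient is (-64*e^(-4*v))/(-12); substituting v = 0 gives 16/3.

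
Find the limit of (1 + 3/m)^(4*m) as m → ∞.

e^(12)

The base → 1 and the exponent → ∞: a 1^∞ form.
Take logarithms: (4m)·ln(1 + 3/m). Since ln(1+u) ~ u for small u, this behaves like (4m)·(3/m) → 12.
So the limit is e^(12).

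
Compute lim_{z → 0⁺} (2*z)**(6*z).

Base → 0⁺ and exponent → 0⁺: a 0^0 form.
Take logs: 6z·ln(2z). This is 0·(−∞); rewriting as ln(2z)/(1/(6z)) and applying L'Hôpital gives 0.
Hence the limit is e^0 = 1.

1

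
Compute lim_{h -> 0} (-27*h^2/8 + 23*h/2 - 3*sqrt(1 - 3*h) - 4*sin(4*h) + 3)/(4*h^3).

2291/192

Substitution gives 0/0; apply L'Hôpital's rule 3 times.
After differentiating numerator and denominator 3 times the quotient is (256*cos(4*h) + 243/(8*(1 - 3*h)^(5/2)))/(24); at h = 0 this is 2291/192.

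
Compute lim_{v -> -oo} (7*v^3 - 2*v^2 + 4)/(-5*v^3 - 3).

-7/5

Numerator and denominator both have degree 3.
Dividing every term by v^3, all lower-order terms vanish and the limit is the ratio of leading coefficients, 7/(-5) = -7/5.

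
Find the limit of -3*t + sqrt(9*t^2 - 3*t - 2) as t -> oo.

-1/2

This has the form ∞ − ∞. Multiply and divide by the conjugate √(9*t^2 - 3*t - 2) + 3t.
That gives (-3t - 2) / (√(9*t^2 - 3*t - 2) + 3t).
Divide numerator and denominator by t: the limit is -3/(2·3) = -1/2.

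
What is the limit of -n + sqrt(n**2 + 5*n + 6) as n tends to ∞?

An ∞ − ∞ form. Rationalising with the conjugate, the difference becomes (5n + 6) / (√(n^2 + 5*n + 6) + n).
For large n the denominator behaves like 2·n, so the quotient tends to 5/2 = 5/2.

5/2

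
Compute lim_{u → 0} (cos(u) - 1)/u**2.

-1/2

Direct substitution gives 0/0.
Apply L'Hôpital: lim (-sin(u))/(2*u), still 0/0.
After 2 applications of L'Hôpital's rule the quotient is (-cos(u))/(2); substituting u = 0 gives -1/2.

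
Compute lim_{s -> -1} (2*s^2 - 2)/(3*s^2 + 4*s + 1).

2

Since s = -1 makes numerator and denominator zero, (s + 1) divides both.
Cancelling it gives (2*s - 2)/(3*s + 1); now plug in s = -1 to get 2.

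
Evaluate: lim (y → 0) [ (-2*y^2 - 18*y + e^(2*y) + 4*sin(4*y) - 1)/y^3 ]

-124/3

Substitution gives 0/0 (the numerator vanishes to order 3).
Expand each term to order y^3: the coefficient of y^3 in e^(2y) is 4/3 and in 4·sin(4y) is -128/3.
Lower-order terms cancel with the polynomial part, so the numerator is (-124/3)·y^3 + o(y^3), and the limit is (-124/3)/(1) = -124/3.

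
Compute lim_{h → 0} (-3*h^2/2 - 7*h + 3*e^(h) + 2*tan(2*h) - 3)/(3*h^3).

Substitution gives 0/0 (the numerator vanishes to order 3).
Expand each term to order h^3: the coefficient of h^3 in 3·e^(h) is 1/2 and in 2·tan(2h) is 16/3.
Lower-order terms cancel with the polynomial part, so the numerator is (35/6)·h^3 + o(h^3), and the limit is (35/6)/(3) = 35/18.

35/18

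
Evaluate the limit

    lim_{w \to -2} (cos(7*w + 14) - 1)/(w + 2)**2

Direct substitution gives 0/0.
Apply L'Hôpital: lim (-7*sin(7*w + 14))/(2*w + 4), still 0/0.
After 2 applications of L'Hôpital's rule the quotient is (-49*cos(7*w + 14))/(2); substituting w = -2 gives -49/2.

-49/2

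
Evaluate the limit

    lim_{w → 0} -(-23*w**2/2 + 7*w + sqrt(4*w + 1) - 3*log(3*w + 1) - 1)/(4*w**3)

23/4

Substitution gives 0/0; apply L'Hôpital's rule 3 times.
After differentiating numerator and denominator 3 times the quotient is (24/(4*w + 1)^(5/2) - 162/(3*w + 1)^3)/(-24); at w = 0 this is 23/4.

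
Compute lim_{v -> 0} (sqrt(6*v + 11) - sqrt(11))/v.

3*√(11)/11

A 0/0 form; rationalise with √(11 + 6v) + √11. This collapses the numerator to 6v, leaving 6/(√(11 + 6v) + √11) → 6/(2√11) = 3*√(11)/11.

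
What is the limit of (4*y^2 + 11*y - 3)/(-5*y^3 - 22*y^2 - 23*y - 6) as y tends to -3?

Since y = -3 makes numerator and denominator zero, (y + 3) divides both.
Cancelling it gives (4*y - 1)/(-5*y^2 - 7*y - 2); now plug in y = -3 to get 1/2.

1/2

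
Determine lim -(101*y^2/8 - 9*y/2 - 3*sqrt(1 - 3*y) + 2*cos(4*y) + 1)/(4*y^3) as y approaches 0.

Substitution gives 0/0 (the numerator vanishes to order 3).
Expand each term to order y^3: the coefficient of y^3 in 2·cos(4y) is 0 and in -3·√(1 - 3y) is 81/16.
Lower-order terms cancel with the polynomial part, so the numerator is (81/16)·y^3 + o(y^3), and the limit is (81/16)/(-4) = -81/64.

-81/64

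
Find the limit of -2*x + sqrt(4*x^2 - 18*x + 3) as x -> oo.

-9/2

This has the form ∞ − ∞. Multiply and divide by the conjugate √(4*x^2 - 18*x + 3) + 2x.
That gives (-18x + 3) / (√(4*x^2 - 18*x + 3) + 2x).
Divide numerator and denominator by x: the limit is -18/(2·2) = -9/2.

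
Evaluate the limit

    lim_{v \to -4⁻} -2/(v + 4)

∞

As v → -4⁻, (v + 4) → 0⁻, so (v + 4)^1 → 0⁻ and -2/(v + 4)^1 → ∞.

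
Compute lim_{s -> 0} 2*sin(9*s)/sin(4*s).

9/2

Substitution gives 0/0.
Divide numerator and denominator by s: sin(9s)/s → 9 and sin(4s)/s → 4, so the limit is 2·9/4 = 9/2.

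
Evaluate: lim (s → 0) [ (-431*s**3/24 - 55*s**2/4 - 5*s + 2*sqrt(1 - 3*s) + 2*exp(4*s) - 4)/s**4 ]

2881/192

Substitution gives 0/0 (the numerator vanishes to order 4).
Expand each term to order s^4: the coefficient of s^4 in 2·e^(4s) is 64/3 and in 2·√(1 - 3s) is -405/64.
Lower-order terms cancel with the polynomial part, so the numerator is (2881/192)·s^4 + o(s^4), and the limit is (2881/192)/(1) = 2881/192.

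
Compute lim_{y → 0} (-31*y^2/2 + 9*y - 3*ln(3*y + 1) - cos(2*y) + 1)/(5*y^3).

-27/5

Substitution gives 0/0; apply L'Hôpital's rule 3 times.
After differentiating numerator and denominator 3 times the quotient is (-8*sin(2*y) - 162/(3*y + 1)^3)/(30); at y = 0 this is -27/5.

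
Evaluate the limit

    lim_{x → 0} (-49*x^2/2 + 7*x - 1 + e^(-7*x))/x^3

-343/6

Direct substitution gives 0/0.
Apply L'Hôpital: lim (-49*x + 7 - 7*e^(-7*x))/(3*x^2), still 0/0.
Apply L'Hôpital: lim (-49 + 49*e^(-7*x))/(6*x), still 0/0.
After 3 applications of L'Hôpital's rule the quotient is (-343*e^(-7*x))/(6); substituting x = 0 gives -343/6.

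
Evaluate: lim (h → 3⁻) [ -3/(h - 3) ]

∞

As h → 3⁻, (h - 3) → 0⁻, so (h - 3)^1 → 0⁻ and -3/(h - 3)^1 → ∞.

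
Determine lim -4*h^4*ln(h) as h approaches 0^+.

0

This is a 0·(−∞) form. Rewrite as -4·ln(h) / h^(−4) and apply L'Hôpital:
the derivative quotient is -4·(1/h) / (−4·h^(−5)) = (4/4)·h^4 → 0.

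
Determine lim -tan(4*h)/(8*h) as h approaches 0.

Substitution gives 0/0.
Since tan(u)/u → 1 as u → 0, tan(4h)/(4h) → 1 and the limit is 4/(-8) = -1/2.

-1/2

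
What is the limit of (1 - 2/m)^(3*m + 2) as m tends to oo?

e^(-6)

The base → 1 and the exponent → ∞: a 1^∞ form.
Take logarithms: (3m + 2)·ln(1 - 2/m). Since ln(1+u) ~ u for small u, this behaves like (3m)·(-2/m) → -6.
So the limit is e^(-6).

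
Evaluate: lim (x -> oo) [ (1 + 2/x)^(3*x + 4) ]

e^(6)

Let L be the limit and take ln: ln L = lim (3x + 4)·ln(1 + 2/x) = lim (3x + 4)·(2/x + O(1/x²)) = 6.
Hence L = e^(6).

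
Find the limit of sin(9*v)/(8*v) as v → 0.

Substitution gives 0/0.
Write it as (9/8)·sin(9v)/(9v); since sin(u)/u → 1, the limit is 9/8.

9/8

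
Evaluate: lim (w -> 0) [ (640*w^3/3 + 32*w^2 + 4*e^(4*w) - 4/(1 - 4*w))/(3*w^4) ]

-2944/9

Substitution gives 0/0 (the numerator vanishes to order 4).
Expand each term to order w^4: the coefficient of w^4 in -4·1/(1 - 4w) is -1024 and in 4·e^(4w) is 128/3.
Lower-order terms cancel with the polynomial part, so the numerator is (-2944/3)·w^4 + o(w^4), and the limit is (-2944/3)/(3) = -2944/9.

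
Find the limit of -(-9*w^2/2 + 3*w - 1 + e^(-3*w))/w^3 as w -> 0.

9/2

Direct substitution gives 0/0.
Apply L'Hôpital: lim (-9*w + 3 - 3*e^(-3*w))/(-3*w^2), still 0/0.
Apply L'Hôpital: lim (-9 + 9*e^(-3*w))/(-6*w), still 0/0.
After 3 applications of L'Hôpital's rule the quotient is (-27*e^(-3*w))/(-6); substituting w = 0 gives 9/2.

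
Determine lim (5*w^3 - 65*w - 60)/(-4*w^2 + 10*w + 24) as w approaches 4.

-175/22

At w = 4 both the top and bottom vanish — a removable singularity. Factoring out (w - 4) from each leaves (5*w^2 + 20*w + 15)/(-4*w - 6), which at w = 4 equals -175/22.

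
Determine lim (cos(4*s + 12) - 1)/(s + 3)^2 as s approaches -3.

-8

Direct substitution gives 0/0.
Apply L'Hôpital: lim (-4*sin(4*s + 12))/(2*s + 6), still 0/0.
After 2 applications of L'Hôpital's rule the quotient is (-16*cos(4*s + 12))/(2); substituting s = -3 gives -8.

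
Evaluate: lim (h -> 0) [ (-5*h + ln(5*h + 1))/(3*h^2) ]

-25/6

Direct substitution gives 0/0.
Apply L'Hôpital: lim (-5 + 5/(5*h + 1))/(6*h), still 0/0.
After 2 applications of L'Hôpital's rule the quotient is (-25/(5*h + 1)^2)/(6); substituting h = 0 gives -25/6.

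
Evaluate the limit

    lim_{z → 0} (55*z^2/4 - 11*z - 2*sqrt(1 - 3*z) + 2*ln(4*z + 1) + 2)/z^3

Substitution gives 0/0 (the numerator vanishes to order 3).
Expand each term to order z^3: the coefficient of z^3 in -2·√(1 - 3z) is 27/8 and in 2·ln(1 + 4z) is 128/3.
Lower-order terms cancel with the polynomial part, so the numerator is (1105/24)·z^3 + o(z^3), and the limit is (1105/24)/(1) = 1105/24.

1105/24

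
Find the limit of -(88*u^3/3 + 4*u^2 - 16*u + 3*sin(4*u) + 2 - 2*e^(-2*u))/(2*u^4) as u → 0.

Substitution gives 0/0 (the numerator vanishes to order 4).
Expand each term to order u^4: the coefficient of u^4 in 3·sin(4u) is 0 and in -2·e^(-2u) is -4/3.
Lower-order terms cancel with the polynomial part, so the numerator is (-4/3)·u^4 + o(u^4), and the limit is (-4/3)/(-2) = 2/3.

2/3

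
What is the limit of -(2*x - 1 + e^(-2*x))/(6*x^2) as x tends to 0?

Direct substitution gives 0/0.
Apply L'Hôpital: lim (2 - 2*e^(-2*x))/(-12*x), still 0/0.
After 2 applications of L'Hôpital's rule the quotient is (4*e^(-2*x))/(-12); substituting x = 0 gives -1/3.

-1/3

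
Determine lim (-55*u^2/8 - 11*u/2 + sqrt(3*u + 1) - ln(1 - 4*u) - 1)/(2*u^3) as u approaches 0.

Substitution gives 0/0 (the numerator vanishes to order 3).
Expand each term to order u^3: the coefficient of u^3 in √(1 + 3u) is 27/16 and in −ln(1 - 4u) is 64/3.
Lower-order terms cancel with the polynomial part, so the numerator is (1105/48)·u^3 + o(u^3), and the limit is (1105/48)/(2) = 1105/96.

1105/96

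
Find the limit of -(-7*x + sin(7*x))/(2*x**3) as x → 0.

343/12

Direct substitution gives 0/0.
Apply L'Hôpital: lim (7*cos(7*x) - 7)/(-6*x^2), still 0/0.
Apply L'Hôpital: lim (-49*sin(7*x))/(-12*x), still 0/0.
After 3 applications of L'Hôpital's rule the quotient is (-343*cos(7*x))/(-12); substituting x = 0 gives 343/12.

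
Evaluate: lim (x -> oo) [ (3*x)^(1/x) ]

Base → ∞ and exponent → 0: an ∞^0 form.
Take logs: (1/x)·ln(3·x^1) = (ln 3 + 1·ln x)/x → 0.
So the limit is e^0 = 1.

1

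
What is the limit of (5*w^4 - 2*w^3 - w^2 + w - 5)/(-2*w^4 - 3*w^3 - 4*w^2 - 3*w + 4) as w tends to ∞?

Numerator and denominator both have degree 4.
Dividing every term by w^4, all lower-order terms vanish and the limit is the ratio of leading coefficients, 5/(-2) = -5/2.

-5/2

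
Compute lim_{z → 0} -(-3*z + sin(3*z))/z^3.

9/2

Direct substitution gives 0/0.
Apply L'Hôpital: lim (3*cos(3*z) - 3)/(-3*z^2), still 0/0.
Apply L'Hôpital: lim (-9*sin(3*z))/(-6*z), still 0/0.
After 3 applications of L'Hôpital's rule the quotient is (-27*cos(3*z))/(-6); substituting z = 0 gives 9/2.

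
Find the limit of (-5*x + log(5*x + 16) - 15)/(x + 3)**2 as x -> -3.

-25/2

Direct substitution gives 0/0.
Apply L'Hôpital: lim (-5 + 5/(5*x + 16))/(2*x + 6), still 0/0.
After 2 applications of L'Hôpital's rule the quotient is (-25/(5*x + 16)^2)/(2); substituting x = -3 gives -25/2.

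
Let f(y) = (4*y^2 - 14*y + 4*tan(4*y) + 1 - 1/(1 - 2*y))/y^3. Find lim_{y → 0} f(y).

232/3

Substitution gives 0/0; apply L'Hôpital's rule 3 times.
After differentiating numerator and denominator 3 times the quotient is (1536*tan(4*y)^2/cos(4*y)^2 + 512/cos(4*y)^2 - 48/(2*y - 1)^4)/(6); at y = 0 this is 232/3.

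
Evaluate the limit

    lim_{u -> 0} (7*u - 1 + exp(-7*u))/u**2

Direct substitution gives 0/0.
Apply L'Hôpital: lim (7 - 7*e^(-7*u))/(2*u), still 0/0.
After 2 applications of L'Hôpital's rule the quotient is (49*e^(-7*u))/(2); substituting u = 0 gives 49/2.

49/2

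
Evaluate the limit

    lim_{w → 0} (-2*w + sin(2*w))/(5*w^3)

-4/15

Direct substitution gives 0/0.
Apply L'Hôpital: lim (2*cos(2*w) - 2)/(15*w^2), still 0/0.
Apply L'Hôpital: lim (-4*sin(2*w))/(30*w), still 0/0.
After 3 applications of L'Hôpital's rule the quotient is (-8*cos(2*w))/(30); substituting w = 0 gives -4/15.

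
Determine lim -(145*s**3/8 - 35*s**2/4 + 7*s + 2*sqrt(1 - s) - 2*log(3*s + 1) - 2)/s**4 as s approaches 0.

Substitution gives 0/0; apply L'Hôpital's rule 4 times.
After differentiating numerator and denominator 4 times the quotient is (972/(3*s + 1)^4 - 15/(8*(1 - s)^(7/2)))/(-24); at s = 0 this is -2587/64.

-2587/64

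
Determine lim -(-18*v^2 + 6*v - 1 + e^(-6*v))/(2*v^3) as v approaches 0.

18

Direct substitution gives 0/0.
Apply L'Hôpital: lim (-36*v + 6 - 6*e^(-6*v))/(-6*v^2), still 0/0.
Apply L'Hôpital: lim (-36 + 36*e^(-6*v))/(-12*v), still 0/0.
After 3 applications of L'Hôpital's rule the quotient is (-216*e^(-6*v))/(-12); substituting v = 0 gives 18.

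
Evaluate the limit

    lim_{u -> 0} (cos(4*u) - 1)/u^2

-8

Direct substitution gives 0/0.
Apply L'Hôpital: lim (-4*sin(4*u))/(2*u), still 0/0.
After 2 applications of L'Hôpital's rule the quotient is (-16*cos(4*u))/(2); substituting u = 0 gives -8.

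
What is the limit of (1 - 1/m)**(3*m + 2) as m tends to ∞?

The base → 1 and the exponent → ∞: a 1^∞ form.
Take logarithms: (3m + 2)·ln(1 - 1/m). Since ln(1+u) ~ u for small u, this behaves like (3m)·(-1/m) → -3.
So the limit is e^(-3).

e^(-3)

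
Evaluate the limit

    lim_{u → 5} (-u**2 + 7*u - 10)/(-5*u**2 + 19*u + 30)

At u = 5 both the top and bottom vanish — a removable singularity. Factoring out (u - 5) from each leaves (2 - u)/(-5*u - 6), which at u = 5 equals 3/31.

3/31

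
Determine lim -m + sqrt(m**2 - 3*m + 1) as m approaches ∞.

-3/2

This has the form ∞ − ∞. Multiply and divide by the conjugate √(m^2 - 3*m + 1) + m.
That gives (-3m + 1) / (√(m^2 - 3*m + 1) + m).
Divide numerator and denominator by m: the limit is -3/(2·1) = -3/2.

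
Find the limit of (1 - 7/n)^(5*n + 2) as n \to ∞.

e^(-35)

Let L be the limit and take ln: ln L = lim (5n + 2)·ln(1 - 7/n) = lim (5n + 2)·(-7/n + O(1/n²)) = -35.
Hence L = e^(-35).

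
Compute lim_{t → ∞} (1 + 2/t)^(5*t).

e^(10)

The base → 1 and the exponent → ∞: a 1^∞ form.
Take logarithms: (5t)·ln(1 + 2/t). Since ln(1+u) ~ u for small u, this behaves like (5t)·(2/t) → 10.
So the limit is e^(10).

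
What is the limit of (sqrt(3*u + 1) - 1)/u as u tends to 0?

A 0/0 form; rationalise with √(1 + 3u) + √1. This collapses the numerator to 3u, leaving 3/(√(1 + 3u) + √1) → 3/(2√1) = 3/2.

3/2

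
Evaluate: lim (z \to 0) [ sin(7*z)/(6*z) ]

7/6

Substitution gives 0/0.
Write it as (7/6)·sin(7z)/(7z); since sin(u)/u → 1, the limit is 7/6.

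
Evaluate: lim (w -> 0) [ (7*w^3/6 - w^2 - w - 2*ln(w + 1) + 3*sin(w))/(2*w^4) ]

Substitution gives 0/0 (the numerator vanishes to order 4).
Expand each term to order w^4: the coefficient of w^4 in 3·sin(w) is 0 and in -2·ln(1 + w) is 1/2.
Lower-order terms cancel with the polynomial part, so the numerator is (1/2)·w^4 + o(w^4), and the limit is (1/2)/(2) = 1/4.

1/4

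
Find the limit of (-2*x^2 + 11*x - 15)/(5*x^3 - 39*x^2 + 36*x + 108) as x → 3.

Direct substitution gives 0/0, so factor. Both numerator and denominator have (x - 3) as a factor.
After cancelling, the expression reduces to (5 - 2*x)/(5*x^2 - 24*x - 36).
Substituting x = 3 gives 1/63.

1/63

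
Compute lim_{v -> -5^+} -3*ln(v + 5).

As v → -5⁺, v + 5 → 0⁺ and ln(v + 5) → −∞.
Multiplying by -3 gives ∞.

∞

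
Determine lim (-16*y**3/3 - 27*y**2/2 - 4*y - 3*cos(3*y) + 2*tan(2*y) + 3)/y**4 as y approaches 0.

Substitution gives 0/0; apply L'Hôpital's rule 4 times.
After differentiating numerator and denominator 4 times the quotient is (-243*cos(3*y) + 768*tan(2*y)^5 + 1280*tan(2*y)^3 + 512*tan(2*y))/(24); at y = 0 this is -81/8.

-81/8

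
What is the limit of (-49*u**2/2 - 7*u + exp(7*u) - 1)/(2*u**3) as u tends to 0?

343/12

Direct substitution gives 0/0.
Apply L'Hôpital: lim (-49*u + 7*e^(7*u) - 7)/(6*u^2), still 0/0.
Apply L'Hôpital: lim (49*e^(7*u) - 49)/(12*u), still 0/0.
After 3 applications of L'Hôpital's rule the quotient is (343*e^(7*u))/(12); substituting u = 0 gives 343/12.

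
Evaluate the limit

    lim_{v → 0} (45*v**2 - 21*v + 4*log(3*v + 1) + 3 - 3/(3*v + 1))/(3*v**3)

Substitution gives 0/0; apply L'Hôpital's rule 3 times.
After differentiating numerator and denominator 3 times the quotient is (54*(12*v + 13)/(3*v + 1)^4)/(18); at v = 0 this is 39.

39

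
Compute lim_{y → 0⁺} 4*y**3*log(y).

0

This is a 0·(−∞) form. Rewrite as 4·ln(y) / y^(−3) and apply L'Hôpital:
the derivative quotient is 4·(1/y) / (−3·y^(−4)) = (-4/3)·y^3 → 0.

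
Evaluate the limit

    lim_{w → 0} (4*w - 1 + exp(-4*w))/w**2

8

Direct substitution gives 0/0.
Apply L'Hôpital: lim (4 - 4*e^(-4*w))/(2*w), still 0/0.
After 2 applications of L'Hôpital's rule the quotient is (16*e^(-4*w))/(2); substituting w = 0 gives 8.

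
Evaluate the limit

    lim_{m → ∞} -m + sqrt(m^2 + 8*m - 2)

This has the form ∞ − ∞. Multiply and divide by the conjugate √(m^2 + 8*m - 2) + m.
That gives (8m - 2) / (√(m^2 + 8*m - 2) + m).
Divide numerator and denominator by m: the limit is 8/(2·1) = 4.

4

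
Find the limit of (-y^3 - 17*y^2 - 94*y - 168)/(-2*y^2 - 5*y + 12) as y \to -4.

Direct substitution gives 0/0, so factor. Both numerator and denominator have (y + 4) as a factor.
After cancelling, the expression reduces to (-y^2 - 13*y - 42)/(3 - 2*y).
Substituting y = -4 gives -6/11.

-6/11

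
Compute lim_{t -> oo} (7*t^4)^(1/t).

1

Base → ∞ and exponent → 0: an ∞^0 form.
Take logs: (1/t)·ln(7·t^4) = (ln 7 + 4·ln t)/t → 0.
So the limit is e^0 = 1.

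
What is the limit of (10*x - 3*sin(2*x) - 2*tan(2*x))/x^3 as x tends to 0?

Substitution gives 0/0 (the numerator vanishes to order 3).
Expand each term to order x^3: the coefficient of x^3 in -3·sin(2x) is 4 and in -2·tan(2x) is -16/3.
Lower-order terms cancel with the polynomial part, so the numerator is (-4/3)·x^3 + o(x^3), and the limit is (-4/3)/(1) = -4/3.

-4/3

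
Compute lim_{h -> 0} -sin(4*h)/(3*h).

Substitution gives 0/0.
Write it as (4/(-3))·sin(4h)/(4h); since sin(u)/u → 1, the limit is -4/3.

-4/3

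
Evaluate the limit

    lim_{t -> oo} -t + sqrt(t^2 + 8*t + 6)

4

An ∞ − ∞ form. Rationalising with the conjugate, the difference becomes (8t + 6) / (√(t^2 + 8*t + 6) + t).
For large t the denominator behaves like 2·t, so the quotient tends to 8/2 = 4.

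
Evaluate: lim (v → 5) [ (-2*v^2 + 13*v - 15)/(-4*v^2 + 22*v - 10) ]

7/18

Since v = 5 makes numerator and denominator zero, (v - 5) divides both.
Cancelling it gives (3 - 2*v)/(2 - 4*v); now plug in v = 5 to get 7/18.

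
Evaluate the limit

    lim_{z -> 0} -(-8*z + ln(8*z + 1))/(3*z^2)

32/3

Direct substitution gives 0/0.
Apply L'Hôpital: lim (-8 + 8/(8*z + 1))/(-6*z), still 0/0.
After 2 applications of L'Hôpital's rule the quotient is (-64/(8*z + 1)^2)/(-6); substituting z = 0 gives 32/3.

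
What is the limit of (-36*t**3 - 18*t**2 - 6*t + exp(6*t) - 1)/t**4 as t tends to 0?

Direct substitution gives 0/0.
Apply L'Hôpital: lim (-108*t^2 - 36*t + 6*e^(6*t) - 6)/(4*t^3), still 0/0.
Apply L'Hôpital: lim (-216*t + 36*e^(6*t) - 36)/(12*t^2), still 0/0.
Apply L'Hôpital: lim (216*e^(6*t) - 216)/(24*t), still 0/0.
After 4 applications of L'Hôpital's rule the quotient is (1296*e^(6*t))/(24); substituting t = 0 gives 54.

54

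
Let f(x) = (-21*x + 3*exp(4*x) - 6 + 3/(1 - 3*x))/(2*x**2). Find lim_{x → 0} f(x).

Substitution gives 0/0; apply L'Hôpital's rule 2 times.
After differentiating numerator and denominator 2 times the quotient is (48*e^(4*x) - 54/(3*x - 1)^3)/(4); at x = 0 this is 51/2.

51/2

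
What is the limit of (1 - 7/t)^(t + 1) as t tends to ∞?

Write it as [(1 - 7/t)^t]^(1) · (1 - 7/t)^(1). The bracketed term tends to e^(-7) and the second factor to 1, so the limit is e^(-7).

e^(-7)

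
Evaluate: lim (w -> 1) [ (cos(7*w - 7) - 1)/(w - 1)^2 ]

Direct substitution gives 0/0.
Apply L'Hôpital: lim (-7*sin(7*w - 7))/(2*w - 2), still 0/0.
After 2 applications of L'Hôpital's rule the quotient is (-49*cos(7*w - 7))/(2); substituting w = 1 gives -49/2.

-49/2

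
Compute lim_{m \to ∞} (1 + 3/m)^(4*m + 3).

e^(12)

Write it as [(1 + 3/m)^m]^(4) · (1 + 3/m)^(3). The bracketed term tends to e^(3) and the second factor to 1, so the limit is e^(12).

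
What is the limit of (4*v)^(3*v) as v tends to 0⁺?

Base → 0⁺ and exponent → 0⁺: a 0^0 form.
Take logs: 3v·ln(4v). This is 0·(−∞); rewriting as ln(4v)/(1/(3v)) and applying L'Hôpital gives 0.
Hence the limit is e^0 = 1.

1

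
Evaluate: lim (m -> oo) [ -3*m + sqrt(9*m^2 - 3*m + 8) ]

-1/2

An ∞ − ∞ form. Rationalising with the conjugate, the difference becomes (-3m + 8) / (√(9*m^2 - 3*m + 8) + 3m).
For large m the denominator behaves like 2·3m, so the quotient tends to -3/6 = -1/2.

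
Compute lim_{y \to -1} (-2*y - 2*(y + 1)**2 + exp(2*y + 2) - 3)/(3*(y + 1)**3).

Direct substitution gives 0/0.
Apply L'Hôpital: lim (-4*y + 2*e^(2*y + 2) - 6)/(9*(y + 1)^2), still 0/0.
Apply L'Hôpital: lim (4*e^(2*y + 2) - 4)/(18*y + 18), still 0/0.
After 3 applications of L'Hôpital's rule the quotient is (8*e^(2*y + 2))/(18); substituting y = -1 gives 4/9.

4/9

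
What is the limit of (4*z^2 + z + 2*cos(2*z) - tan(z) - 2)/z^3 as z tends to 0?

-1/3

Substitution gives 0/0 (the numerator vanishes to order 3).
Expand each term to order z^3: the coefficient of z^3 in −tan(z) is -1/3 and in 2·cos(2z) is 0.
Lower-order terms cancel with the polynomial part, so the numerator is (-1/3)·z^3 + o(z^3), and the limit is (-1/3)/(1) = -1/3.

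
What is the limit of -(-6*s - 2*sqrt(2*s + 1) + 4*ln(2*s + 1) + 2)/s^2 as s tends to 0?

Substitution gives 0/0; apply L'Hôpital's rule 2 times.
After differentiating numerator and denominator 2 times the quotient is (-16/(2*s + 1)^2 + 2/(2*s + 1)^(3/2))/(-2); at s = 0 this is 7.

7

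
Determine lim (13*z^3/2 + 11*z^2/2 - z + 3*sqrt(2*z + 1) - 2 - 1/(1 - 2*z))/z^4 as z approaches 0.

-143/8

Substitution gives 0/0 (the numerator vanishes to order 4).
Expand each term to order z^4: the coefficient of z^4 in −1/(1 - 2z) is -16 and in 3·√(1 + 2z) is -15/8.
Lower-order terms cancel with the polynomial part, so the numerator is (-143/8)·z^4 + o(z^4), and the limit is (-143/8)/(1) = -143/8.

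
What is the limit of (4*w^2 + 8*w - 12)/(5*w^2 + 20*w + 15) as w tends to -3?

Direct substitution gives 0/0, so factor. Both numerator and denominator have (w + 3) as a factor.
After cancelling, the expression reduces to (4*w - 4)/(5*w + 5).
Substituting w = -3 gives 8/5.

8/5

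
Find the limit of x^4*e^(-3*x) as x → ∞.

Write as x^4/e^{3x}, an ∞/∞ form.
Exponential growth dominates any polynomial, so repeated L'Hôpital (or the standard result) gives 0.

0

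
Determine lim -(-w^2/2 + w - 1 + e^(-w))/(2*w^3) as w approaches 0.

1/12

Direct substitution gives 0/0.
Apply L'Hôpital: lim (-w + 1 - e^(-w))/(-6*w^2), still 0/0.
Apply L'Hôpital: lim (-1 + e^(-w))/(-12*w), still 0/0.
After 3 applications of L'Hôpital's rule the quotient is (-e^(-w))/(-12); substituting w = 0 gives 1/12.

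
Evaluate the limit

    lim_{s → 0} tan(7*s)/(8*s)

Substitution gives 0/0.
Since tan(u)/u → 1 as u → 0, tan(7s)/(7s) → 1 and the limit is 7/8.

7/8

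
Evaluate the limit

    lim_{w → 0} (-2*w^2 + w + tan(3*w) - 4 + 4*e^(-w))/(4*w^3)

25/12

Substitution gives 0/0; apply L'Hôpital's rule 3 times.
After differentiating numerator and denominator 3 times the quotient is (2*(27*(3*tan(3*w)^2 + 1)*e^(w)/cos(3*w)^2 - 2)*e^(-w))/(24); at w = 0 this is 25/12.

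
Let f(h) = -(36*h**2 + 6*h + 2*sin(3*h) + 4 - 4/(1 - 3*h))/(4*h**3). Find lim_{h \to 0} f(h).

Substitution gives 0/0; apply L'Hôpital's rule 3 times.
After differentiating numerator and denominator 3 times the quotient is (-54*cos(3*h) - 648/(3*h - 1)^4)/(-24); at h = 0 this is 117/4.

117/4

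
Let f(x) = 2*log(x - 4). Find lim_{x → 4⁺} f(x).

-∞

As x → 4⁺, x - 4 → 0⁺ and ln(x - 4) → −∞.
Multiplying by 2 gives -∞.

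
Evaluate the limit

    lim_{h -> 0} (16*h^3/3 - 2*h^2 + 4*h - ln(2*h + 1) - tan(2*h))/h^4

4

Substitution gives 0/0; apply L'Hôpital's rule 4 times.
After differentiating numerator and denominator 4 times the quotient is (-128*tan(2*h)^3/cos(2*h)^2 - 256*tan(2*h)/cos(2*h)^4 + 96/(2*h + 1)^4)/(24); at h = 0 this is 4.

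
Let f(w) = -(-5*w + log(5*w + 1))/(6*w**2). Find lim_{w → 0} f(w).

Direct substitution gives 0/0.
Apply L'Hôpital: lim (-5 + 5/(5*w + 1))/(-12*w), still 0/0.
After 2 applications of L'Hôpital's rule the quotient is (-25/(5*w + 1)^2)/(-12); substituting w = 0 gives 25/12.

25/12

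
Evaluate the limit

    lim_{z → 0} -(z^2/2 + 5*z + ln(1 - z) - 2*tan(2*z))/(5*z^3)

Substitution gives 0/0 (the numerator vanishes to order 3).
Expand each term to order z^3: the coefficient of z^3 in -2·tan(2z) is -16/3 and in ln(1 - z) is -1/3.
Lower-order terms cancel with the polynomial part, so the numerator is (-17/3)·z^3 + o(z^3), and the limit is (-17/3)/(-5) = 17/15.

17/15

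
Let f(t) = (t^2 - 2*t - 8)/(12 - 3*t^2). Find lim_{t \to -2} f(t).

-1/2

At t = -2 both the top and bottom vanish — a removable singularity. Factoring out (t + 2) from each leaves (t - 4)/(6 - 3*t), which at t = -2 equals -1/2.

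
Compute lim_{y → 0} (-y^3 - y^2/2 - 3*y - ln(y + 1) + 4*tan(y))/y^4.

1/4

Substitution gives 0/0 (the numerator vanishes to order 4).
Expand each term to order y^4: the coefficient of y^4 in 4·tan(y) is 0 and in −ln(1 + y) is 1/4.
Lower-order terms cancel with the polynomial part, so the numerator is (1/4)·y^4 + o(y^4), and the limit is (1/4)/(1) = 1/4.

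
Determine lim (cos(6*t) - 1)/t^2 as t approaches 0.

Direct substitution gives 0/0.
Apply L'Hôpital: lim (-6*sin(6*t))/(2*t), still 0/0.
After 2 applications of L'Hôpital's rule the quotient is (-36*cos(6*t))/(2); substituting t = 0 gives -18.

-18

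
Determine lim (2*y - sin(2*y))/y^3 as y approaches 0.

Direct substitution gives 0/0.
Apply L'Hôpital: lim (2 - 2*cos(2*y))/(3*y^2), still 0/0.
Apply L'Hôpital: lim (4*sin(2*y))/(6*y), still 0/0.
After 3 applications of L'Hôpital's rule the quotient is (8*cos(2*y))/(6); substituting y = 0 gives 4/3.

4/3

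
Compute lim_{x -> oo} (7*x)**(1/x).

Base → ∞ and exponent → 0: an ∞^0 form.
Take logs: (1/x)·ln(7·x^1) = (ln 7 + 1·ln x)/x → 0.
So the limit is e^0 = 1.

1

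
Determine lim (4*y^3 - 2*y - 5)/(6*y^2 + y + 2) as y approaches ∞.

The numerator has higher degree (3 > 2); the quotient behaves like (4/(6))·y^1 for large |y|.
As y → +∞ this diverges to ∞.

∞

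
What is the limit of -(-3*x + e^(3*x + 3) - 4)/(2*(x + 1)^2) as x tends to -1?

Direct substitution gives 0/0.
Apply L'Hôpital: lim (3*e^(3*x + 3) - 3)/(-4*x - 4), still 0/0.
After 2 applications of L'Hôpital's rule the quotient is (9*e^(3*x + 3))/(-4); substituting x = -1 gives -9/4.

-9/4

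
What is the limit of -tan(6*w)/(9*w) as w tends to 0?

-2/3

Substitution gives 0/0.
Since tan(u)/u → 1 as u → 0, tan(6w)/(6w) → 1 and the limit is 6/(-9) = -2/3.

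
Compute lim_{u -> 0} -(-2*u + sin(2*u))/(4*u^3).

Direct substitution gives 0/0.
Apply L'Hôpital: lim (2*cos(2*u) - 2)/(-12*u^2), still 0/0.
Apply L'Hôpital: lim (-4*sin(2*u))/(-24*u), still 0/0.
After 3 applications of L'Hôpital's rule the quotient is (-8*cos(2*u))/(-24); substituting u = 0 gives 1/3.

1/3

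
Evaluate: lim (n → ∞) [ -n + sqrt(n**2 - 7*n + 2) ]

-7/2

This has the form ∞ − ∞. Multiply and divide by the conjugate √(n^2 - 7*n + 2) + n.
That gives (-7n + 2) / (√(n^2 - 7*n + 2) + n).
Divide numerator and denominator by n: the limit is -7/(2·1) = -7/2.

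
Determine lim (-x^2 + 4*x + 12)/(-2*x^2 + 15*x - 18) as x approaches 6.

8/9

Direct substitution gives 0/0, so factor. Both numerator and denominator have (x - 6) as a factor.
After cancelling, the expression reduces to (-x - 2)/(3 - 2*x).
Substituting x = 6 gives 8/9.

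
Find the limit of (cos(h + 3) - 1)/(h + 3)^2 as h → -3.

Direct substitution gives 0/0.
Apply L'Hôpital: lim (-sin(h + 3))/(2*h + 6), still 0/0.
After 2 applications of L'Hôpital's rule the quotient is (-cos(h + 3))/(2); substituting h = -3 gives -1/2.

-1/2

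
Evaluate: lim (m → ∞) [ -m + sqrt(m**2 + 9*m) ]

An ∞ − ∞ form. Rationalising with the conjugate, the difference becomes (9m) / (√(m^2 + 9*m) + m).
For large m the denominator behaves like 2·m, so the quotient tends to 9/2 = 9/2.

9/2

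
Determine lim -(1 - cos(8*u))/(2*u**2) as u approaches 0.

-16

Substitution gives 0/0.
Use (1 − cos θ)/θ² → 1/2 with θ = 8u: the limit is 8²/(2·(-2)) = -16.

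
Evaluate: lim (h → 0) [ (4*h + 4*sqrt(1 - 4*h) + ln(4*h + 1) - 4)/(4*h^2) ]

Substitution gives 0/0; apply L'Hôpital's rule 2 times.
After differentiating numerator and denominator 2 times the quotient is (-16/(4*h + 1)^2 - 16/(1 - 4*h)^(3/2))/(8); at h = 0 this is -4.

-4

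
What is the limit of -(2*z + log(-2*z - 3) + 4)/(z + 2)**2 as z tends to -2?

Direct substitution gives 0/0.
Apply L'Hôpital: lim (2 - 2/(-2*z - 3))/(-2*z - 4), still 0/0.
After 2 applications of L'Hôpital's rule the quotient is (-4/(-2*z - 3)^2)/(-2); substituting z = -2 gives 2.

2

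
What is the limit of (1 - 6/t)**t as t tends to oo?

Write it as [(1 - 6/t)^t]^(1) · (1 - 6/t)^(0). The bracketed term tends to e^(-6) and the second factor to 1, so the limit is e^(-6).

e^(-6)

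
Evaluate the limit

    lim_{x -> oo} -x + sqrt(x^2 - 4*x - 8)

An ∞ − ∞ form. Rationalising with the conjugate, the difference becomes (-4x - 8) / (√(x^2 - 4*x - 8) + x).
For large x the denominator behaves like 2·x, so the quotient tends to -4/2 = -2.

-2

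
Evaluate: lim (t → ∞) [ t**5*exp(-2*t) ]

Write as t^5/e^{2t}, an ∞/∞ form.
Exponential growth dominates any polynomial, so repeated L'Hôpital (or the standard result) gives 0.

0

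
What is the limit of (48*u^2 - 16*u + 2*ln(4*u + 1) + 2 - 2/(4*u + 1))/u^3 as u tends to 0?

512/3

Substitution gives 0/0 (the numerator vanishes to order 3).
Expand each term to order u^3: the coefficient of u^3 in 2·ln(1 + 4u) is 128/3 and in -2·1/(1 + 4u) is 128.
Lower-order terms cancel with the polynomial part, so the numerator is (512/3)·u^3 + o(u^3), and the limit is (512/3)/(1) = 512/3.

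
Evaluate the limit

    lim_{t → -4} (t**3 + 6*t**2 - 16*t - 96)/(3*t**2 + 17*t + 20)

16/7

Direct substitution gives 0/0, so factor. Both numerator and denominator have (t + 4) as a factor.
After cancelling, the expression reduces to (t^2 + 2*t - 24)/(3*t + 5).
Substituting t = -4 gives 16/7.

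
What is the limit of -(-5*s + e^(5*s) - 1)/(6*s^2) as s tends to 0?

-25/12

Direct substitution gives 0/0.
Apply L'Hôpital: lim (5*e^(5*s) - 5)/(-12*s), still 0/0.
After 2 applications of L'Hôpital's rule the quotient is (25*e^(5*s))/(-12); substituting s = 0 gives -25/12.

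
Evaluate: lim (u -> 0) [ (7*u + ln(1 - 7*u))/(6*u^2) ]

-49/12

Direct substitution gives 0/0.
Apply L'Hôpital: lim (7 - 7/(1 - 7*u))/(12*u), still 0/0.
After 2 applications of L'Hôpital's rule the quotient is (-49/(1 - 7*u)^2)/(12); substituting u = 0 gives -49/12.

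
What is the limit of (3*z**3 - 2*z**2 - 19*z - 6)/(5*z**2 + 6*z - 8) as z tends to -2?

At z = -2 both the top and bottom vanish — a removable singularity. Factoring out (z + 2) from each leaves (3*z^2 - 8*z - 3)/(5*z - 4), which at z = -2 equals -25/14.

-25/14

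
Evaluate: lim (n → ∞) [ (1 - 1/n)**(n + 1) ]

e^(-1)

The base → 1 and the exponent → ∞: a 1^∞ form.
Take logarithms: (n + 1)·ln(1 - 1/n). Since ln(1+u) ~ u for small u, this behaves like (n)·(-1/n) → -1.
So the limit is e^(-1).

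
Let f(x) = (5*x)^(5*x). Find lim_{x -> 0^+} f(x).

Base → 0⁺ and exponent → 0⁺: a 0^0 form.
Take logs: 5x·ln(5x). This is 0·(−∞); rewriting as ln(5x)/(1/(5x)) and applying L'Hôpital gives 0.
Hence the limit is e^0 = 1.

1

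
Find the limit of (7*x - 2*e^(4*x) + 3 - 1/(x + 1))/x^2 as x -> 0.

Substitution gives 0/0 (the numerator vanishes to order 2).
Expand each term to order x^2: the coefficient of x^2 in -2·e^(4x) is -16 and in −1/(1 + x) is -1.
Lower-order terms cancel with the polynomial part, so the numerator is (-17)·x^2 + o(x^2), and the limit is (-17)/(1) = -17.

-17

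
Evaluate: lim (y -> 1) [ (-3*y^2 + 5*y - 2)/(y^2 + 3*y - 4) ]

-1/5

Since y = 1 makes numerator and denominator zero, (y - 1) divides both.
Cancelling it gives (2 - 3*y)/(y + 4); now plug in y = 1 to get -1/5.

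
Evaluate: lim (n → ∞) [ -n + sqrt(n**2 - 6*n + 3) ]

-3

An ∞ − ∞ form. Rationalising with the conjugate, the difference becomes (-6n + 3) / (√(n^2 - 6*n + 3) + n).
For large n the denominator behaves like 2·n, so the quotient tends to -6/2 = -3.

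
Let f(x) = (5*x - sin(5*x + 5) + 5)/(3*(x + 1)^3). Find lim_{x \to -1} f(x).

Direct substitution gives 0/0.
Apply L'Hôpital: lim (5 - 5*cos(5*x + 5))/(9*(x + 1)^2), still 0/0.
Apply L'Hôpital: lim (25*sin(5*x + 5))/(18*x + 18), still 0/0.
After 3 applications of L'Hôpital's rule the quotient is (125*cos(5*x + 5))/(18); substituting x = -1 gives 125/18.

125/18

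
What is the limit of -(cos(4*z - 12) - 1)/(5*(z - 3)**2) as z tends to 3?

8/5

Direct substitution gives 0/0.
Apply L'Hôpital: lim (-4*sin(4*z - 12))/(30 - 10*z), still 0/0.
After 2 applications of L'Hôpital's rule the quotient is (-16*cos(4*z - 12))/(-10); substituting z = 3 gives 8/5.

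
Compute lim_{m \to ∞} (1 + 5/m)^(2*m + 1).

e^(10)

Let L be the limit and take ln: ln L = lim (2m + 1)·ln(1 + 5/m) = lim (2m + 1)·(5/m + O(1/m²)) = 10.
Hence L = e^(10).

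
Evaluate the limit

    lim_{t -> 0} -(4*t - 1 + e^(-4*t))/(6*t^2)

Direct substitution gives 0/0.
Apply L'Hôpital: lim (4 - 4*e^(-4*t))/(-12*t), still 0/0.
After 2 applications of L'Hôpital's rule the quotient is (16*e^(-4*t))/(-12); substituting t = 0 gives -4/3.

-4/3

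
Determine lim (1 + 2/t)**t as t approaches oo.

e^(2)

Write it as [(1 + 2/t)^t]^(1) · (1 + 2/t)^(0). The bracketed term tends to e^(2) and the second factor to 1, so the limit is e^(2).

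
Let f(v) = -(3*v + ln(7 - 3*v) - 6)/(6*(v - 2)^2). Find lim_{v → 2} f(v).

Direct substitution gives 0/0.
Apply L'Hôpital: lim (3 - 3/(7 - 3*v))/(24 - 12*v), still 0/0.
After 2 applications of L'Hôpital's rule the quotient is (-9/(7 - 3*v)^2)/(-12); substituting v = 2 gives 3/4.

3/4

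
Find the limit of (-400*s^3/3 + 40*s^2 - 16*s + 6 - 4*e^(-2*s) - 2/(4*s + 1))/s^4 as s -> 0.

Substitution gives 0/0 (the numerator vanishes to order 4).
Expand each term to order s^4: the coefficient of s^4 in -2·1/(1 + 4s) is -512 and in -4·e^(-2s) is -8/3.
Lower-order terms cancel with the polynomial part, so the numerator is (-1544/3)·s^4 + o(s^4), and the limit is (-1544/3)/(1) = -1544/3.

-1544/3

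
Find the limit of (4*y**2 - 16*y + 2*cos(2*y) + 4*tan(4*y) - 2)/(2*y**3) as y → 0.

128/3

Substitution gives 0/0 (the numerator vanishes to order 3).
Expand each term to order y^3: the coefficient of y^3 in 4·tan(4y) is 256/3 and in 2·cos(2y) is 0.
Lower-order terms cancel with the polynomial part, so the numerator is (256/3)·y^3 + o(y^3), and the limit is (256/3)/(2) = 128/3.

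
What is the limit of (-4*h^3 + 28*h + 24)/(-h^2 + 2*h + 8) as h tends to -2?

-10/3

Since h = -2 makes numerator and denominator zero, (h + 2) divides both.
Cancelling it gives (-4*h^2 + 8*h + 12)/(4 - h); now plug in h = -2 to get -10/3.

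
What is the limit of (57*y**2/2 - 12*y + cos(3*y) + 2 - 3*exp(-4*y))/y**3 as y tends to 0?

Substitution gives 0/0 (the numerator vanishes to order 3).
Expand each term to order y^3: the coefficient of y^3 in -3·e^(-4y) is 32 and in cos(3y) is 0.
Lower-order terms cancel with the polynomial part, so the numerator is (32)·y^3 + o(y^3), and the limit is (32)/(1) = 32.

32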